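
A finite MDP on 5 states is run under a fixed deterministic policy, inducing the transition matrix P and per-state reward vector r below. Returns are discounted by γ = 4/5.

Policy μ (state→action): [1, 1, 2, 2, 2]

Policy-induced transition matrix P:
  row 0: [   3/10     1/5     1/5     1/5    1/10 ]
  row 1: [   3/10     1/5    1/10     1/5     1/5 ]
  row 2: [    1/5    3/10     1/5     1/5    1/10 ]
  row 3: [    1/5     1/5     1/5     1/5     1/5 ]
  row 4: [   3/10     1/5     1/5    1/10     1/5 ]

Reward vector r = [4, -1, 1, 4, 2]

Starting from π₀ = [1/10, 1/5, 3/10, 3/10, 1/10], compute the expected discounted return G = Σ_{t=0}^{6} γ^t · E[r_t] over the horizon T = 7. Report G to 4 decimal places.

t=0: π = [0.1000, 0.2000, 0.3000, 0.3000, 0.1000], E[r] = 1.9000, γ^t·E[r] = 1.900000, running G = 1.900000
t=1: π = [0.2400, 0.2300, 0.1800, 0.1900, 0.1600], E[r] = 1.9900, γ^t·E[r] = 1.592000, running G = 3.492000
t=2: π = [0.2630, 0.2180, 0.1770, 0.1840, 0.1580], E[r] = 2.0630, γ^t·E[r] = 1.320320, running G = 4.812320
t=3: π = [0.2639, 0.2177, 0.1782, 0.1842, 0.1560], E[r] = 2.0649, γ^t·E[r] = 1.057229, running G = 5.869549
t=4: π = [0.2638, 0.2178, 0.1782, 0.1844, 0.1558], E[r] = 2.0646, γ^t·E[r] = 0.845672, running G = 6.715221
t=5: π = [0.2637, 0.2178, 0.1782, 0.1844, 0.1558], E[r] = 2.0646, γ^t·E[r] = 0.676538, running G = 7.391759
t=6: π = [0.2637, 0.2178, 0.1782, 0.1844, 0.1558], E[r] = 2.0646, γ^t·E[r] = 0.541230, running G = 7.932989

G = 7.9330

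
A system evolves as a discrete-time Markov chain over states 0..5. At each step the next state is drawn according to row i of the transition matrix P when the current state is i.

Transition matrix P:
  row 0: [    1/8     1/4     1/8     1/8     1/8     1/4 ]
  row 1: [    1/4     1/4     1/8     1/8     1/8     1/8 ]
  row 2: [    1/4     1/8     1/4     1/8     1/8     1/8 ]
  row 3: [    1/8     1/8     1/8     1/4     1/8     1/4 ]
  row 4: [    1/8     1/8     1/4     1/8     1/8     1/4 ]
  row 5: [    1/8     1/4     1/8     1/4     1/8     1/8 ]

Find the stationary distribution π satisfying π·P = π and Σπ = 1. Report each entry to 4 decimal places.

Balance equations π_j = Σ_i π_i·P[i][j]:
  π_0 = 1/8·π_0 + 1/4·π_1 + 1/4·π_2 + 1/8·π_3 + 1/8·π_4 + 1/8·π_5
  π_1 = 1/4·π_0 + 1/4·π_1 + 1/8·π_2 + 1/8·π_3 + 1/8·π_4 + 1/4·π_5
  π_2 = 1/8·π_0 + 1/8·π_1 + 1/4·π_2 + 1/8·π_3 + 1/4·π_4 + 1/8·π_5
  π_3 = 1/8·π_0 + 1/8·π_1 + 1/8·π_2 + 1/4·π_3 + 1/8·π_4 + 1/4·π_5
  π_4 = 1/8·π_0 + 1/8·π_1 + 1/8·π_2 + 1/8·π_3 + 1/8·π_4 + 1/8·π_5
  normalize: π_0 + π_1 + π_2 + π_3 + π_4 + π_5 = 1
Solving the linear system gives exactly π = [681/4024, 5441/28168, 9/56, 85/503, 1/8, 92/503].

π = [0.1692, 0.1932, 0.1607, 0.1690, 0.1250, 0.1829]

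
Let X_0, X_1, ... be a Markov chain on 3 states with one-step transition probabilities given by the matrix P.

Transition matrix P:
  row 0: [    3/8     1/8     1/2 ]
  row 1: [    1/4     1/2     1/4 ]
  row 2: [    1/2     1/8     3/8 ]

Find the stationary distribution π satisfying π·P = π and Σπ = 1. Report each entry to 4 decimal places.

Balance equations π_j = Σ_i π_i·P[i][j]:
  π_0 = 3/8·π_0 + 1/4·π_1 + 1/2·π_2
  π_1 = 1/8·π_0 + 1/2·π_1 + 1/8·π_2
  normalize: π_0 + π_1 + π_2 = 1
Solving the linear system gives exactly π = [2/5, 1/5, 2/5].

π = [0.4000, 0.2000, 0.4000]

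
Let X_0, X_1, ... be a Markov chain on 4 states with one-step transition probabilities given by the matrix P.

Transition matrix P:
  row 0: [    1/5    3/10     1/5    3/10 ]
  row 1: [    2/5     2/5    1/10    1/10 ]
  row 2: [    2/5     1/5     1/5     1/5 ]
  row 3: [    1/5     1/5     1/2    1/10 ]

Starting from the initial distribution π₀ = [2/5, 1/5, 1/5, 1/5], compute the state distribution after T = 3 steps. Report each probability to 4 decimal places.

t=0: π = [0.4000, 0.2000, 0.2000, 0.2000]
t=1: π = [0.2800, 0.2800, 0.2400, 0.2000]
t=2: π = [0.3040, 0.2840, 0.2320, 0.1800]
t=3: π = [0.3032, 0.2872, 0.2256, 0.1840]

π = [0.3032, 0.2872, 0.2256, 0.1840]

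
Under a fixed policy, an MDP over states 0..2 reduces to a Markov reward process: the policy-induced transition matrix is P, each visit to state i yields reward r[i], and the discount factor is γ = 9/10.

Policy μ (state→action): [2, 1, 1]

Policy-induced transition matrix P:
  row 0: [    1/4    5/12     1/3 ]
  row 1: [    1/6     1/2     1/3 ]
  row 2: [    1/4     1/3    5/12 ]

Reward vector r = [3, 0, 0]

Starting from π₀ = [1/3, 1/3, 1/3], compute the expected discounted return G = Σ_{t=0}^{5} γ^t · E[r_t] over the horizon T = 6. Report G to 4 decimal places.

G = 3.3967

t=0: π = [0.3333, 0.3333, 0.3333], E[r] = 1.0000, γ^t·E[r] = 1.000000, running G = 1.000000
t=1: π = [0.2222, 0.4167, 0.3611], E[r] = 0.6667, γ^t·E[r] = 0.600000, running G = 1.600000
t=2: π = [0.2153, 0.4213, 0.3634], E[r] = 0.6458, γ^t·E[r] = 0.523125, running G = 2.123125
t=3: π = [0.2149, 0.4215, 0.3636], E[r] = 0.6447, γ^t·E[r] = 0.469969, running G = 2.593094
t=4: π = [0.2149, 0.4215, 0.3636], E[r] = 0.6446, γ^t·E[r] = 0.422940, running G = 3.016034
t=5: π = [0.2149, 0.4215, 0.3636], E[r] = 0.6446, γ^t·E[r] = 0.380646, running G = 3.396680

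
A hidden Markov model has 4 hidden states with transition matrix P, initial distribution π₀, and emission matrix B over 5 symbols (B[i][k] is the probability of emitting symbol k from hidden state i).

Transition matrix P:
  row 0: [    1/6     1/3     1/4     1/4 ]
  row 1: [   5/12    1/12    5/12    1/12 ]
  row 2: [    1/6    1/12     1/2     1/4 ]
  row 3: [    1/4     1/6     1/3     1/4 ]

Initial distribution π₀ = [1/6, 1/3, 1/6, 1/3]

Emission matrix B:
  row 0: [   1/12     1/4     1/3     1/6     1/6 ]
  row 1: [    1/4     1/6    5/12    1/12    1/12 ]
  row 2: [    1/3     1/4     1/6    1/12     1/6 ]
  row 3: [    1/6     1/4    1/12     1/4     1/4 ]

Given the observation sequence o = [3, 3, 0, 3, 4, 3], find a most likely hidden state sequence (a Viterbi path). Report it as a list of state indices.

path = [3, 3, 2, 3, 3, 3]

t=0: δ = [2.778e-02, 2.778e-02, 1.389e-02, 8.333e-02]  (obs o_0=3)
t=1: δ = [3.472e-03, 1.157e-03, 2.315e-03, 5.208e-03]  ψ = [3, 3, 3, 3]  (obs o_1=3)
t=2: δ = [1.085e-04, 2.894e-04, 5.787e-04, 2.170e-04]  ψ = [3, 0, 3, 3]  (obs o_2=0)
t=3: δ = [2.009e-05, 4.019e-06, 2.411e-05, 3.617e-05]  ψ = [1, 2, 2, 2]  (obs o_3=3)
t=4: δ = [1.507e-06, 5.582e-07, 2.009e-06, 2.261e-06]  ψ = [3, 0, 2, 3]  (obs o_4=4)
t=5: δ = [9.419e-08, 4.186e-08, 8.372e-08, 1.413e-07]  ψ = [3, 0, 2, 3]  (obs o_5=3)
backtrack: best end state = 3; path = [3, 3, 2, 3, 3, 3]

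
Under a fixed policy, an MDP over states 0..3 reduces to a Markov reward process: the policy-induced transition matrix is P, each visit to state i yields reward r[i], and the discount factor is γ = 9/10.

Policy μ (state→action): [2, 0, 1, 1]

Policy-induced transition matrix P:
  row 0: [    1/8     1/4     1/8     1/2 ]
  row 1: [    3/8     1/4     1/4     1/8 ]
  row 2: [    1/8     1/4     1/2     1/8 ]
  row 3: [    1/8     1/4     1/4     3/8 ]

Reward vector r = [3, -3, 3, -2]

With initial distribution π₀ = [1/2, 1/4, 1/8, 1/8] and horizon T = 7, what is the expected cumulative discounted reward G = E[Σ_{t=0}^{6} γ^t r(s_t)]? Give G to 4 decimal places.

t=0: π = [0.5000, 0.2500, 0.1250, 0.1250], E[r] = 0.8750, γ^t·E[r] = 0.875000, running G = 0.875000
t=1: π = [0.1875, 0.2500, 0.2188, 0.3438], E[r] = -0.2188, γ^t·E[r] = -0.196875, running G = 0.678125
t=2: π = [0.1875, 0.2500, 0.2813, 0.2813], E[r] = 0.0938, γ^t·E[r] = 0.075938, running G = 0.754063
t=3: π = [0.1875, 0.2500, 0.2969, 0.2656], E[r] = 0.1719, γ^t·E[r] = 0.125297, running G = 0.879359
t=4: π = [0.1875, 0.2500, 0.3008, 0.2617], E[r] = 0.1914, γ^t·E[r] = 0.125582, running G = 1.004941
t=5: π = [0.1875, 0.2500, 0.3018, 0.2607], E[r] = 0.1963, γ^t·E[r] = 0.115907, running G = 1.120848
t=6: π = [0.1875, 0.2500, 0.3020, 0.2605], E[r] = 0.1975, γ^t·E[r] = 0.104965, running G = 1.225813

G = 1.2258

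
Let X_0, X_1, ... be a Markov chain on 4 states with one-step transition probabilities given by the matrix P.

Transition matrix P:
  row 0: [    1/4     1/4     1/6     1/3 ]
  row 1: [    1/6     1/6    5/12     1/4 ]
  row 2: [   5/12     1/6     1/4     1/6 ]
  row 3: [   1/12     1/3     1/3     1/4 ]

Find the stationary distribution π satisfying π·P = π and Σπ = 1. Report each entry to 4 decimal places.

π = [0.2382, 0.2275, 0.2885, 0.2458]

Balance equations π_j = Σ_i π_i·P[i][j]:
  π_0 = 1/4·π_0 + 1/6·π_1 + 5/12·π_2 + 1/12·π_3
  π_1 = 1/4·π_0 + 1/6·π_1 + 1/6·π_2 + 1/3·π_3
  π_2 = 1/6·π_0 + 5/12·π_1 + 1/4·π_2 + 1/3·π_3
  normalize: π_0 + π_1 + π_2 + π_3 = 1
Solving the linear system gives exactly π = [156/655, 149/655, 189/655, 161/655].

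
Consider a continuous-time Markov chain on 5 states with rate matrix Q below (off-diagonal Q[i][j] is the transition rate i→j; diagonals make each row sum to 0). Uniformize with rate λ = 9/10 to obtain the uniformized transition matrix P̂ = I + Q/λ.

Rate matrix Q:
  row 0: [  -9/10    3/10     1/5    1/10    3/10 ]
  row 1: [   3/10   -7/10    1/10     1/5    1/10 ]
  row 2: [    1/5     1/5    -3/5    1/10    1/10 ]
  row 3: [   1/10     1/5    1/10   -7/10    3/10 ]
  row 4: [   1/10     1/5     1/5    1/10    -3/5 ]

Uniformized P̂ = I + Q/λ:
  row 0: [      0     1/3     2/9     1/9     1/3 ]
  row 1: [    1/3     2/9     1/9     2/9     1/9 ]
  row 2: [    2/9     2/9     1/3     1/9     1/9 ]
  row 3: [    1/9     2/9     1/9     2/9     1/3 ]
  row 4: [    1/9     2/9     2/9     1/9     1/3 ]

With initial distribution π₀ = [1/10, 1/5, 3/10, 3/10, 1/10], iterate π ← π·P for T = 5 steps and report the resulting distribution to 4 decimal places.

π = [0.1683, 0.2409, 0.2005, 0.1551, 0.2352]

t=0: π = [0.1000, 0.2000, 0.3000, 0.3000, 0.1000]
t=1: π = [0.1778, 0.2333, 0.2000, 0.1667, 0.2222]
t=2: π = [0.1654, 0.2420, 0.2000, 0.1556, 0.2370]
t=3: π = [0.1687, 0.2406, 0.2003, 0.1553, 0.2351]
t=4: π = [0.1681, 0.2410, 0.2005, 0.1551, 0.2354]
t=5: π = [0.1683, 0.2409, 0.2005, 0.1551, 0.2352]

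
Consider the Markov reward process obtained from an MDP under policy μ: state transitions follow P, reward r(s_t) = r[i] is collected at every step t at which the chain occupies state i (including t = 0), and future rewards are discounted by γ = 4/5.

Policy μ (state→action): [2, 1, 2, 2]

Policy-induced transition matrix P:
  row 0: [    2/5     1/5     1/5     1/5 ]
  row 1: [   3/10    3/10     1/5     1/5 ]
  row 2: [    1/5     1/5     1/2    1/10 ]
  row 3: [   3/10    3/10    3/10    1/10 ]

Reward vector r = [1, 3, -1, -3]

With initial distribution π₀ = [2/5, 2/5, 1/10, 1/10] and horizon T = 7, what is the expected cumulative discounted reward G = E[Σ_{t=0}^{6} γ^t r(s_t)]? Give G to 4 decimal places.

G = 1.9939

t=0: π = [0.4000, 0.4000, 0.1000, 0.1000], E[r] = 1.2000, γ^t·E[r] = 1.200000, running G = 1.200000
t=1: π = [0.3300, 0.2500, 0.2400, 0.1800], E[r] = 0.3000, γ^t·E[r] = 0.240000, running G = 1.440000
t=2: π = [0.3090, 0.2430, 0.2900, 0.1580], E[r] = 0.2740, γ^t·E[r] = 0.175360, running G = 1.615360
t=3: π = [0.3019, 0.2401, 0.3028, 0.1552], E[r] = 0.2538, γ^t·E[r] = 0.129946, running G = 1.745306
t=4: π = [0.2999, 0.2395, 0.3064, 0.1542], E[r] = 0.2495, γ^t·E[r] = 0.102212, running G = 1.847517
t=5: π = [0.2994, 0.2394, 0.3073, 0.1539], E[r] = 0.2483, γ^t·E[r] = 0.081368, running G = 1.928885
t=6: π = [0.2992, 0.2393, 0.3076, 0.1539], E[r] = 0.2480, γ^t·E[r] = 0.065008, running G = 1.993893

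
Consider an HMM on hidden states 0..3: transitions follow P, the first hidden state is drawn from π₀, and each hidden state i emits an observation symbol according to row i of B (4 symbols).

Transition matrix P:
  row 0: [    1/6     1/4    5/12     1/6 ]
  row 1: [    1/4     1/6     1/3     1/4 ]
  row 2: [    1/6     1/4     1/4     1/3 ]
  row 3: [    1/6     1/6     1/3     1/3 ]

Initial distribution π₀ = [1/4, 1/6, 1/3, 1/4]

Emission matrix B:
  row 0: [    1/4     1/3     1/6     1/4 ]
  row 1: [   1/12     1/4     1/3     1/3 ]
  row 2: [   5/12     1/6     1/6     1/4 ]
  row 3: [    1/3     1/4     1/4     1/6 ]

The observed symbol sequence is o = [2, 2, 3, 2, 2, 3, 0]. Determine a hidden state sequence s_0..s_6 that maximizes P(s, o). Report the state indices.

path = [3, 3, 2, 3, 3, 2, 3]

t=0: δ = [4.167e-02, 5.556e-02, 5.556e-02, 6.250e-02]  (obs o_0=2)
t=1: δ = [2.315e-03, 4.630e-03, 3.472e-03, 5.208e-03]  ψ = [1, 2, 3, 3]  (obs o_1=2)
t=2: δ = [2.894e-04, 2.894e-04, 4.340e-04, 2.894e-04]  ψ = [1, 2, 3, 3]  (obs o_2=3)
t=3: δ = [1.206e-05, 3.617e-05, 2.009e-05, 3.617e-05]  ψ = [1, 2, 0, 2]  (obs o_3=2)
t=4: δ = [1.507e-06, 2.009e-06, 2.009e-06, 3.014e-06]  ψ = [1, 1, 1, 3]  (obs o_4=2)
t=5: δ = [1.256e-07, 1.674e-07, 2.512e-07, 1.674e-07]  ψ = [1, 2, 3, 3]  (obs o_5=3)
t=6: δ = [1.047e-08, 5.233e-09, 2.616e-08, 2.791e-08]  ψ = [1, 2, 2, 2]  (obs o_6=0)
backtrack: best end state = 3; path = [3, 3, 2, 3, 3, 2, 3]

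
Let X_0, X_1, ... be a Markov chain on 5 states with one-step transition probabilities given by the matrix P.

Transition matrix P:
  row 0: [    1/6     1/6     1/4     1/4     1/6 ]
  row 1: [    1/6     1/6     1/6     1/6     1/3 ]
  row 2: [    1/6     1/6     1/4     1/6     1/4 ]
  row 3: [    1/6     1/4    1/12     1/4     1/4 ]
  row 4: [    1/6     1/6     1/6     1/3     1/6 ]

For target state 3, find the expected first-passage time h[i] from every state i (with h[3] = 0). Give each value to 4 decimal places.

h = [4.2439, 4.5073, 4.5659, 0.0000, 3.8634]

First-step conditioning: h[3] = 0; for i ≠ 3, h[i] = 1 + Σ_k P[i][k]·h[k].
  h[0] = 1 + 1/6·h[0] + 1/6·h[1] + 1/4·h[2] + 1/6·h[4]
  h[1] = 1 + 1/6·h[0] + 1/6·h[1] + 1/6·h[2] + 1/3·h[4]
  h[2] = 1 + 1/6·h[0] + 1/6·h[1] + 1/4·h[2] + 1/4·h[4]
  h[4] = 1 + 1/6·h[0] + 1/6·h[1] + 1/6·h[2] + 1/6·h[4]
Solving the 4×4 linear system over states ≠ 3 gives exactly h = [174/41, 924/205, 936/205, 0, 792/205] (h[3] = 0 is the target).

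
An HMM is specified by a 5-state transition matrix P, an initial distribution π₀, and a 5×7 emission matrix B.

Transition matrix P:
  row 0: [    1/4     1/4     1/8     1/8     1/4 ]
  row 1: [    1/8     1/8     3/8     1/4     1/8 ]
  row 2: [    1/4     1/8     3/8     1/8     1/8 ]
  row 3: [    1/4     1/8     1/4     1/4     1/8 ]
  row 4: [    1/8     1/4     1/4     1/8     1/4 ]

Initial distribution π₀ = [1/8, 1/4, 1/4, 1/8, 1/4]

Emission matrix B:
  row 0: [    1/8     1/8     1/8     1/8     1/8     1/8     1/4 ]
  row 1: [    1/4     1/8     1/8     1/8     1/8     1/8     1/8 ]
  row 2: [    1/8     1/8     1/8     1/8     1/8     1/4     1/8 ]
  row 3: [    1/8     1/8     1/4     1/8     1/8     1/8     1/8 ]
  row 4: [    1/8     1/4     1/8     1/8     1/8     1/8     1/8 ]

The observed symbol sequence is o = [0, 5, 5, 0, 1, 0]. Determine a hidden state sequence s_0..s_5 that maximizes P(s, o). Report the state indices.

path = [1, 2, 2, 0, 4, 1]

t=0: δ = [1.562e-02, 6.250e-02, 3.125e-02, 1.562e-02, 3.125e-02]  (obs o_0=0)
t=1: δ = [9.766e-04, 9.766e-04, 5.859e-03, 1.953e-03, 9.766e-04]  ψ = [1, 1, 1, 1, 1]  (obs o_1=5)
t=2: δ = [1.831e-04, 9.155e-05, 5.493e-04, 9.155e-05, 9.155e-05]  ψ = [2, 2, 2, 2, 2]  (obs o_2=5)
t=3: δ = [1.717e-05, 1.717e-05, 2.575e-05, 8.583e-06, 8.583e-06]  ψ = [2, 2, 2, 2, 2]  (obs o_3=0)
t=4: δ = [8.047e-07, 5.364e-07, 1.207e-06, 5.364e-07, 1.073e-06]  ψ = [2, 0, 2, 1, 0]  (obs o_4=1)
t=5: δ = [3.772e-08, 6.706e-08, 5.658e-08, 1.886e-08, 3.353e-08]  ψ = [2, 4, 2, 2, 4]  (obs o_5=0)
backtrack: best end state = 1; path = [1, 2, 2, 0, 4, 1]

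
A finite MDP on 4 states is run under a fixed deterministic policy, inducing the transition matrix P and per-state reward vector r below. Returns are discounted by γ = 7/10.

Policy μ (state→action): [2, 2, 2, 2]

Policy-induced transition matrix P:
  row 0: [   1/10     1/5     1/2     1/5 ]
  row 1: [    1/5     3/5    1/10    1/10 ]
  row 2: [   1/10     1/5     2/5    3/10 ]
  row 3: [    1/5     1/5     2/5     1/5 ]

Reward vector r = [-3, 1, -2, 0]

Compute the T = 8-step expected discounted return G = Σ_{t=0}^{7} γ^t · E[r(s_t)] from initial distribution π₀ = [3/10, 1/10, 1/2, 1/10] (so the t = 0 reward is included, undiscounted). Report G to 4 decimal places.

G = -3.5839

t=0: π = [0.3000, 0.1000, 0.5000, 0.1000], E[r] = -1.8000, γ^t·E[r] = -1.800000, running G = -1.800000
t=1: π = [0.1200, 0.2400, 0.4000, 0.2400], E[r] = -0.9200, γ^t·E[r] = -0.644000, running G = -2.444000
t=2: π = [0.1480, 0.2960, 0.3400, 0.2160], E[r] = -0.8280, γ^t·E[r] = -0.405720, running G = -2.849720
t=3: π = [0.1512, 0.3184, 0.3260, 0.2044], E[r] = -0.7872, γ^t·E[r] = -0.270010, running G = -3.119730
t=4: π = [0.1523, 0.3274, 0.3196, 0.2008], E[r] = -0.7687, γ^t·E[r] = -0.184560, running G = -3.304290
t=5: π = [0.1528, 0.3309, 0.3170, 0.1992], E[r] = -0.7615, γ^t·E[r] = -0.127991, running G = -3.432280
t=6: π = [0.1530, 0.3324, 0.3160, 0.1986], E[r] = -0.7587, γ^t·E[r] = -0.089257, running G = -3.521537
t=7: π = [0.1531, 0.3330, 0.3156, 0.1984], E[r] = -0.7575, γ^t·E[r] = -0.062385, running G = -3.583922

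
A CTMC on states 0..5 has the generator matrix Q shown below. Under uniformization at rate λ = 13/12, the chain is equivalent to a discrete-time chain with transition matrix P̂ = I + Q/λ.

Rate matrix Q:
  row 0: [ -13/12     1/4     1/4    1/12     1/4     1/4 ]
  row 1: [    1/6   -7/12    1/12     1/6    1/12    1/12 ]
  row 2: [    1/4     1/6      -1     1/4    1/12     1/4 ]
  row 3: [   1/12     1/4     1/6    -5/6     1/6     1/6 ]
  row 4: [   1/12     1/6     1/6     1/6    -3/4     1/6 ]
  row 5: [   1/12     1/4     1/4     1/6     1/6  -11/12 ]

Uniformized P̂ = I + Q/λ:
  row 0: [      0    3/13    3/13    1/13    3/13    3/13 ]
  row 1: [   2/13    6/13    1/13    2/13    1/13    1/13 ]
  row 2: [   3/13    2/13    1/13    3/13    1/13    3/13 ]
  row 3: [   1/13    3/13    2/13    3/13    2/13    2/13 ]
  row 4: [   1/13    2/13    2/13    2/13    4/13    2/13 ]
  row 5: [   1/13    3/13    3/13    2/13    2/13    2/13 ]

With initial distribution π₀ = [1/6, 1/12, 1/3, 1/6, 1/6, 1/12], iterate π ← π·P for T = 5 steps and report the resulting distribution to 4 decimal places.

t=0: π = [0.1667, 0.0833, 0.3333, 0.1667, 0.1667, 0.0833]
t=1: π = [0.1218, 0.2115, 0.1410, 0.1795, 0.1603, 0.1859]
t=2: π = [0.1055, 0.2564, 0.1504, 0.1691, 0.1607, 0.1578]
t=3: π = [0.1117, 0.2660, 0.1428, 0.1703, 0.1554, 0.1538]
t=4: π = [0.1108, 0.2692, 0.1428, 0.1693, 0.1549, 0.1530]
t=5: π = [0.1111, 0.2700, 0.1424, 0.1693, 0.1545, 0.1526]

π = [0.1111, 0.2700, 0.1424, 0.1693, 0.1545, 0.1526]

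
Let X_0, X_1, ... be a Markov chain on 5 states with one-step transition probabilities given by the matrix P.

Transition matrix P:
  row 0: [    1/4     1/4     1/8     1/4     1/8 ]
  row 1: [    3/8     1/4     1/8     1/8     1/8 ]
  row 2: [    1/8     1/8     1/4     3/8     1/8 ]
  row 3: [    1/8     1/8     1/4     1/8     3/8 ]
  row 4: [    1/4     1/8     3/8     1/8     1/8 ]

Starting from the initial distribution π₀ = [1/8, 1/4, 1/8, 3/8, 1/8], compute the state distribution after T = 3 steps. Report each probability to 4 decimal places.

π = [0.2173, 0.1746, 0.2214, 0.2100, 0.1768]

t=0: π = [0.1250, 0.2500, 0.1250, 0.3750, 0.1250]
t=1: π = [0.2188, 0.1719, 0.2188, 0.1719, 0.2188]
t=2: π = [0.2227, 0.1738, 0.2285, 0.2070, 0.1680]
t=3: π = [0.2173, 0.1746, 0.2214, 0.2100, 0.1768]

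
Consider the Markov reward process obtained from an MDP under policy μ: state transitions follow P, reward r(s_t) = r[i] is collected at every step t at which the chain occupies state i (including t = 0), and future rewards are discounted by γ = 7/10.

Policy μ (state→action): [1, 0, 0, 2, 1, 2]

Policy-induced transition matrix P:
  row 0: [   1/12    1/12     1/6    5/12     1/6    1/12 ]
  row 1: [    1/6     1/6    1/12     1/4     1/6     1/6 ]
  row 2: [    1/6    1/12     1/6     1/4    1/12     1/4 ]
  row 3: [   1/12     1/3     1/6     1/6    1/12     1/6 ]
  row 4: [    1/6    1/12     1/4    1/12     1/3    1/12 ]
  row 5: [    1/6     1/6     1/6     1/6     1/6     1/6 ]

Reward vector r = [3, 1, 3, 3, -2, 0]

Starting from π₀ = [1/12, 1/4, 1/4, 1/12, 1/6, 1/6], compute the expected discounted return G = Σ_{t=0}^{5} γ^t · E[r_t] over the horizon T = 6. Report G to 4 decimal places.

G = 3.8732

t=0: π = [0.0833, 0.2500, 0.2500, 0.0833, 0.1667, 0.1667], E[r] = 1.1667, γ^t·E[r] = 1.166667, running G = 1.166667
t=1: π = [0.1528, 0.1389, 0.1597, 0.2153, 0.1667, 0.1667], E[r] = 1.3889, γ^t·E[r] = 0.972222, running G = 2.138889
t=2: π = [0.1360, 0.1626, 0.1690, 0.2159, 0.1632, 0.1534], E[r] = 1.3987, γ^t·E[r] = 0.685376, running G = 2.824265
t=3: π = [0.1373, 0.1636, 0.1667, 0.2147, 0.1618, 0.1558], E[r] = 1.3963, γ^t·E[r] = 0.478936, running G = 3.303201
t=4: π = [0.1373, 0.1636, 0.1665, 0.2150, 0.1618, 0.1556], E[r] = 1.3966, γ^t·E[r] = 0.335326, running G = 3.638527
t=5: π = [0.1373, 0.1637, 0.1665, 0.2150, 0.1618, 0.1556], E[r] = 1.3965, γ^t·E[r] = 0.234717, running G = 3.873244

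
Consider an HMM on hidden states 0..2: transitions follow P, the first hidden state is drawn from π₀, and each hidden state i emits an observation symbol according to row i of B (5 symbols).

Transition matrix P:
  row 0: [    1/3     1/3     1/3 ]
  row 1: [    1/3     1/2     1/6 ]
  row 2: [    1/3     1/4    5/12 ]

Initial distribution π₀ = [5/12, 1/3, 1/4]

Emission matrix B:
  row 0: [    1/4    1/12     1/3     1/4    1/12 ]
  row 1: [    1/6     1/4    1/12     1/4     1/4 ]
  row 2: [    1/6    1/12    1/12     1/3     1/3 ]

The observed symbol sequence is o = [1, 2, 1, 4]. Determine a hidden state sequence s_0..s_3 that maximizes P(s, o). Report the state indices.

path = [1, 0, 1, 1]

t=0: δ = [3.472e-02, 8.333e-02, 2.083e-02]  (obs o_0=1)
t=1: δ = [9.259e-03, 3.472e-03, 1.157e-03]  ψ = [1, 1, 1]  (obs o_1=2)
t=2: δ = [2.572e-04, 7.716e-04, 2.572e-04]  ψ = [0, 0, 0]  (obs o_2=1)
t=3: δ = [2.143e-05, 9.645e-05, 4.287e-05]  ψ = [1, 1, 1]  (obs o_3=4)
backtrack: best end state = 1; path = [1, 0, 1, 1]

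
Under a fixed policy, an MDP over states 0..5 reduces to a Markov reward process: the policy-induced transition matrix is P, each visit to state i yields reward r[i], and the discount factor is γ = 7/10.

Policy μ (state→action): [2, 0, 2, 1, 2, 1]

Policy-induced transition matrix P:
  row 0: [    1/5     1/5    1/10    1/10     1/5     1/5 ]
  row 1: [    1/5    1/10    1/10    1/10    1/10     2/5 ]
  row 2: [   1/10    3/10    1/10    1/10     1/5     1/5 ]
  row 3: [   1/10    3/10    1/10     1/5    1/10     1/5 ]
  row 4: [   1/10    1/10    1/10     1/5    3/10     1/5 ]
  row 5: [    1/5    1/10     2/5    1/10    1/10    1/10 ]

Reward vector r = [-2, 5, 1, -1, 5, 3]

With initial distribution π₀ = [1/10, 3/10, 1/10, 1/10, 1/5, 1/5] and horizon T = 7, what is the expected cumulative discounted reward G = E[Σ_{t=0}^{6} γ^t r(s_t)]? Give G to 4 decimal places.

G = 7.0806

t=0: π = [0.1000, 0.3000, 0.1000, 0.1000, 0.2000, 0.2000], E[r] = 2.9000, γ^t·E[r] = 2.900000, running G = 2.900000
t=1: π = [0.1600, 0.1500, 0.1600, 0.1300, 0.1600, 0.2400], E[r] = 1.9800, γ^t·E[r] = 1.386000, running G = 4.286000
t=2: π = [0.1550, 0.1740, 0.1720, 0.1290, 0.1640, 0.2060], E[r] = 2.0410, γ^t·E[r] = 1.000090, running G = 5.286090
t=3: π = [0.1535, 0.1757, 0.1618, 0.1293, 0.1655, 0.2142], E[r] = 2.0741, γ^t·E[r] = 0.711416, running G = 5.997506
t=4: π = [0.1543, 0.1736, 0.1643, 0.1295, 0.1646, 0.2137], E[r] = 2.0583, γ^t·E[r] = 0.494188, running G = 6.491695
t=5: π = [0.1542, 0.1742, 0.1641, 0.1294, 0.1648, 0.2133], E[r] = 2.0612, γ^t·E[r] = 0.346433, running G = 6.838128
t=6: π = [0.1542, 0.1741, 0.1640, 0.1294, 0.1648, 0.2135], E[r] = 2.0613, γ^t·E[r] = 0.242508, running G = 7.080636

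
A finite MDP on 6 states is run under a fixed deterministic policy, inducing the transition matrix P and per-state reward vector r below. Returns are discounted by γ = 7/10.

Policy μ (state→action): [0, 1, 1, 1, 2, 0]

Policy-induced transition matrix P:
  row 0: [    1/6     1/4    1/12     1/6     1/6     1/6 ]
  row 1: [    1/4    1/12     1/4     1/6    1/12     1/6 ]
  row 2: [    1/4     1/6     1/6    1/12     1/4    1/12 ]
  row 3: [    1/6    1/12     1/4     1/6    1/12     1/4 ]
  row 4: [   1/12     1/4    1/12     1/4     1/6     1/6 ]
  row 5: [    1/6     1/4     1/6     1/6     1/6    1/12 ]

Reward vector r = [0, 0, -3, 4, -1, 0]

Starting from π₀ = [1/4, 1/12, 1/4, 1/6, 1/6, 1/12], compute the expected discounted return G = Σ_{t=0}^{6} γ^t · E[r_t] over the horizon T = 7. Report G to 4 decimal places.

G = -0.2244

t=0: π = [0.2500, 0.0833, 0.2500, 0.1667, 0.1667, 0.0833], E[r] = -0.2500, γ^t·E[r] = -0.250000, running G = -0.250000
t=1: π = [0.1806, 0.1875, 0.1528, 0.1597, 0.1667, 0.1528], E[r] = 0.0139, γ^t·E[r] = 0.009722, running G = -0.240278
t=2: π = [0.1811, 0.1794, 0.1667, 0.1678, 0.1505, 0.1545], E[r] = 0.0208, γ^t·E[r] = 0.010208, running G = -0.230069
t=3: π = [0.1830, 0.1782, 0.1680, 0.1653, 0.1516, 0.1539], E[r] = 0.0057, γ^t·E[r] = 0.001968, running G = -0.228101
t=4: π = [0.1829, 0.1787, 0.1674, 0.1653, 0.1520, 0.1536], E[r] = 0.0069, γ^t·E[r] = 0.001666, running G = -0.226435
t=5: π = [0.1828, 0.1787, 0.1674, 0.1654, 0.1519, 0.1537], E[r] = 0.0073, γ^t·E[r] = 0.001229, running G = -0.225206
t=6: π = [0.1828, 0.1787, 0.1674, 0.1654, 0.1519, 0.1537], E[r] = 0.0072, γ^t·E[r] = 0.000851, running G = -0.224355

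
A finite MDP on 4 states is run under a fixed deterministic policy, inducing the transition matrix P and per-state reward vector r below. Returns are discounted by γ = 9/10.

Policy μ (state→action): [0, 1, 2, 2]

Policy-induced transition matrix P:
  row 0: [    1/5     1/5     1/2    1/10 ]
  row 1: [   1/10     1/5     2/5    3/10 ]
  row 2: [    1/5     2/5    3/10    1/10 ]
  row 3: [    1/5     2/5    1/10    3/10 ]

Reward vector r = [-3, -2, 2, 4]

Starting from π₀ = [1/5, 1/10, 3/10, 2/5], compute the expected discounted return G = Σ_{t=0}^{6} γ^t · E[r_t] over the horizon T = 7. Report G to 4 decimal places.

G = 2.6415

t=0: π = [0.2000, 0.1000, 0.3000, 0.4000], E[r] = 1.4000, γ^t·E[r] = 1.400000, running G = 1.400000
t=1: π = [0.1900, 0.3400, 0.2700, 0.2000], E[r] = 0.0900, γ^t·E[r] = 0.081000, running G = 1.481000
t=2: π = [0.1660, 0.2940, 0.3320, 0.2080], E[r] = 0.4100, γ^t·E[r] = 0.332100, running G = 1.813100
t=3: π = [0.1706, 0.3080, 0.3210, 0.2004], E[r] = 0.3158, γ^t·E[r] = 0.230218, running G = 2.043318
t=4: π = [0.1692, 0.3043, 0.3248, 0.2017], E[r] = 0.3402, γ^t·E[r] = 0.223231, running G = 2.266550
t=5: π = [0.1696, 0.3053, 0.3239, 0.2012], E[r] = 0.3333, γ^t·E[r] = 0.196815, running G = 2.463365
t=6: π = [0.1695, 0.3050, 0.3242, 0.2013], E[r] = 0.3352, γ^t·E[r] = 0.178113, running G = 2.641478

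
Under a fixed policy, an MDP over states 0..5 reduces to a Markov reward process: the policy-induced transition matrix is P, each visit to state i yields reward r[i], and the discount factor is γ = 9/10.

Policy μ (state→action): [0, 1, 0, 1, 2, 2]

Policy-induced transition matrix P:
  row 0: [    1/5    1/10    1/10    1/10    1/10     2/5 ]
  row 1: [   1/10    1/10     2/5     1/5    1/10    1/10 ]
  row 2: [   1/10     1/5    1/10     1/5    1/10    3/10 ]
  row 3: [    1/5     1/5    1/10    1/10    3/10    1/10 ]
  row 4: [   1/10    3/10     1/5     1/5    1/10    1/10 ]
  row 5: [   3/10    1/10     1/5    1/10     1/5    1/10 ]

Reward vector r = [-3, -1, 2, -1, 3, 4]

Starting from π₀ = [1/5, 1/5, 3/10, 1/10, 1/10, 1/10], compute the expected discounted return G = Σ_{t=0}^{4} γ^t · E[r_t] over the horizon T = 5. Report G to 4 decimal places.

G = 2.7836

t=0: π = [0.2000, 0.2000, 0.3000, 0.1000, 0.1000, 0.1000], E[r] = 0.4000, γ^t·E[r] = 0.400000, running G = 0.400000
t=1: π = [0.1500, 0.1600, 0.1800, 0.1600, 0.1300, 0.2200], E[r] = 0.8600, γ^t·E[r] = 0.774000, running G = 1.174000
t=2: π = [0.1750, 0.1600, 0.1830, 0.1470, 0.1540, 0.1810], E[r] = 0.7200, γ^t·E[r] = 0.583200, running G = 1.757200
t=3: π = [0.1684, 0.1638, 0.1815, 0.1497, 0.1475, 0.1891], E[r] = 0.7432, γ^t·E[r] = 0.541793, running G = 2.298993
t=4: π = [0.1696, 0.1626, 0.1828, 0.1493, 0.1489, 0.1868], E[r] = 0.7386, γ^t·E[r] = 0.484622, running G = 2.783615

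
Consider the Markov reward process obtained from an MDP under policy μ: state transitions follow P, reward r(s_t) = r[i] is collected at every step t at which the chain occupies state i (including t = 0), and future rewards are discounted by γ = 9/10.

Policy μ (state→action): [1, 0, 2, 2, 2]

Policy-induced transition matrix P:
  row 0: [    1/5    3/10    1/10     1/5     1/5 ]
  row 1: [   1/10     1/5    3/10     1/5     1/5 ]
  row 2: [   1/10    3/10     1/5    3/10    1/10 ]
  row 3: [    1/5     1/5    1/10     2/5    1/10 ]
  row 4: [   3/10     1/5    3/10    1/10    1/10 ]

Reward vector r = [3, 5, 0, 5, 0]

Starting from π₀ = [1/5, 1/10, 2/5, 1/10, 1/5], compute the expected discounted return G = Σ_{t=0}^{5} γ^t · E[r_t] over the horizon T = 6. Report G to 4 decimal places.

G = 12.5925

t=0: π = [0.2000, 0.1000, 0.4000, 0.1000, 0.2000], E[r] = 1.6000, γ^t·E[r] = 1.600000, running G = 1.600000
t=1: π = [0.1700, 0.2600, 0.2000, 0.2400, 0.1300], E[r] = 3.0100, γ^t·E[r] = 2.709000, running G = 4.309000
t=2: π = [0.1670, 0.2370, 0.1980, 0.2550, 0.1430], E[r] = 2.9610, γ^t·E[r] = 2.398410, running G = 6.707410
t=3: π = [0.1708, 0.2365, 0.1958, 0.2565, 0.1404], E[r] = 2.9774, γ^t·E[r] = 2.170525, running G = 8.877935
t=4: π = [0.1708, 0.2367, 0.1950, 0.2568, 0.1407], E[r] = 2.9799, γ^t·E[r] = 1.955132, running G = 10.833067
t=5: π = [0.1709, 0.2366, 0.1950, 0.2568, 0.1407], E[r] = 2.9796, γ^t·E[r] = 1.759408, running G = 12.592475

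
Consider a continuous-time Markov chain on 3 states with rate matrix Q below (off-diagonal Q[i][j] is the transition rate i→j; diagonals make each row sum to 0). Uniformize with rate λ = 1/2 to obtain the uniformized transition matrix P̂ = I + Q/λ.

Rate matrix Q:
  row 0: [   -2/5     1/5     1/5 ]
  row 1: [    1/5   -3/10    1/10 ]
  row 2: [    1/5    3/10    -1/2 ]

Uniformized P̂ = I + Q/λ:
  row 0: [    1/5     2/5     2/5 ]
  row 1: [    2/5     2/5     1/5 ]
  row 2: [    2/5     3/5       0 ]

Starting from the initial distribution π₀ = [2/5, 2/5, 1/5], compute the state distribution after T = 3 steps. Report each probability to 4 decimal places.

π = [0.3328, 0.4432, 0.2240]

t=0: π = [0.4000, 0.4000, 0.2000]
t=1: π = [0.3200, 0.4400, 0.2400]
t=2: π = [0.3360, 0.4480, 0.2160]
t=3: π = [0.3328, 0.4432, 0.2240]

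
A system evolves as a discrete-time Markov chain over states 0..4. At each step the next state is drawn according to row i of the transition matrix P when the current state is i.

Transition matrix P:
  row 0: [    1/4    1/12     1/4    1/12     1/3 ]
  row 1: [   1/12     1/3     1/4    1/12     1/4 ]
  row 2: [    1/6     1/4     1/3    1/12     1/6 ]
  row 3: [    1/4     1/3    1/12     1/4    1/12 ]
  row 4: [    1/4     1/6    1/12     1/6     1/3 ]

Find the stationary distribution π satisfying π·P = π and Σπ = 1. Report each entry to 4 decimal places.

π = [0.1953, 0.2259, 0.2047, 0.1249, 0.2492]

Balance equations π_j = Σ_i π_i·P[i][j]:
  π_0 = 1/4·π_0 + 1/12·π_1 + 1/6·π_2 + 1/4·π_3 + 1/4·π_4
  π_1 = 1/12·π_0 + 1/3·π_1 + 1/4·π_2 + 1/3·π_3 + 1/6·π_4
  π_2 = 1/4·π_0 + 1/4·π_1 + 1/3·π_2 + 1/12·π_3 + 1/12·π_4
  π_3 = 1/12·π_0 + 1/12·π_1 + 1/12·π_2 + 1/4·π_3 + 1/6·π_4
  normalize: π_0 + π_1 + π_2 + π_3 + π_4 = 1
Solving the linear system gives exactly π = [58/297, 61/270, 304/1485, 371/2970, 74/297].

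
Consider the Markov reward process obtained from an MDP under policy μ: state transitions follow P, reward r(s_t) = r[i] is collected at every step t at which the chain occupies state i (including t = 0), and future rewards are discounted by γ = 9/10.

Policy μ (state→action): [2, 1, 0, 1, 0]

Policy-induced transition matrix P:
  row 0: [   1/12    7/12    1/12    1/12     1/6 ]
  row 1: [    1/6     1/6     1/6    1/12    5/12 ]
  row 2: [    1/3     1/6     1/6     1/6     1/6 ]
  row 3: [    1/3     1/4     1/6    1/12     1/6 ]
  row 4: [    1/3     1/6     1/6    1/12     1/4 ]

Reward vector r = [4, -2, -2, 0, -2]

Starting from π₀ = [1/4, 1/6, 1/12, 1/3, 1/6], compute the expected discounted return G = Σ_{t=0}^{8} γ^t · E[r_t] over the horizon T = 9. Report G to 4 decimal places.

t=0: π = [0.2500, 0.1667, 0.0833, 0.3333, 0.1667], E[r] = 0.1667, γ^t·E[r] = 0.166667, running G = 0.166667
t=1: π = [0.2431, 0.2986, 0.1458, 0.0903, 0.2222], E[r] = -0.3611, γ^t·E[r] = -0.325000, running G = -0.158333
t=2: π = [0.2228, 0.2755, 0.1464, 0.0955, 0.2598], E[r] = -0.4722, γ^t·E[r] = -0.382500, running G = -0.540833
t=3: π = [0.2317, 0.2675, 0.1481, 0.0955, 0.2572], E[r] = -0.4186, γ^t·E[r] = -0.305156, running G = -0.845990
t=4: π = [0.2308, 0.2712, 0.1474, 0.0957, 0.2550], E[r] = -0.4237, γ^t·E[r] = -0.277984, running G = -1.123974
t=5: π = [0.2304, 0.2708, 0.1474, 0.0956, 0.2557], E[r] = -0.4262, γ^t·E[r] = -0.251662, running G = -1.375636
t=6: π = [0.2306, 0.2706, 0.1475, 0.0956, 0.2557], E[r] = -0.4252, γ^t·E[r] = -0.225982, running G = -1.601617
t=7: π = [0.2306, 0.2707, 0.1475, 0.0956, 0.2556], E[r] = -0.4253, γ^t·E[r] = -0.203414, running G = -1.805031
t=8: π = [0.2306, 0.2707, 0.1475, 0.0956, 0.2556], E[r] = -0.4253, γ^t·E[r] = -0.183095, running G = -1.988126

G = -1.9881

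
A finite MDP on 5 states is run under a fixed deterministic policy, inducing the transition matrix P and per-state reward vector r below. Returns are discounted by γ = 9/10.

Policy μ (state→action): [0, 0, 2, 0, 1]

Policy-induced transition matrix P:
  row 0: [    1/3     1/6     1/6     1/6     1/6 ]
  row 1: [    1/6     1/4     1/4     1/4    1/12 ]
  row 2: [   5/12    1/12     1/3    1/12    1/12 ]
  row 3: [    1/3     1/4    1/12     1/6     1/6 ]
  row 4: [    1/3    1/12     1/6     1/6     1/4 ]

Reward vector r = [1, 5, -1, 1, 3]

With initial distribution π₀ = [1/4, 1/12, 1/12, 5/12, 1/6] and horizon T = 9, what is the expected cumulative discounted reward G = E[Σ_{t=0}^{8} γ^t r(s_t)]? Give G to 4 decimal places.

t=0: π = [0.2500, 0.0833, 0.0833, 0.4167, 0.1667], E[r] = 1.5000, γ^t·E[r] = 1.500000, running G = 1.500000
t=1: π = [0.3264, 0.1875, 0.1528, 0.1667, 0.1667], E[r] = 1.7778, γ^t·E[r] = 1.600000, running G = 3.100000
t=2: π = [0.3148, 0.1696, 0.1939, 0.1696, 0.1522], E[r] = 1.5949, γ^t·E[r] = 1.291875, running G = 4.391875
t=3: π = [0.3212, 0.1661, 0.1990, 0.1646, 0.1491], E[r] = 1.5645, γ^t·E[r] = 1.140539, running G = 5.532414
t=4: π = [0.3222, 0.1652, 0.2000, 0.1639, 0.1487], E[r] = 1.5583, γ^t·E[r] = 1.022419, running G = 6.554833
t=5: π = [0.3225, 0.1650, 0.2001, 0.1638, 0.1486], E[r] = 1.5572, γ^t·E[r] = 0.919527, running G = 7.474360
t=6: π = [0.3225, 0.1650, 0.2001, 0.1637, 0.1486], E[r] = 1.5570, γ^t·E[r] = 0.827471, running G = 8.301831
t=7: π = [0.3225, 0.1650, 0.2001, 0.1637, 0.1486], E[r] = 1.5570, γ^t·E[r] = 0.744708, running G = 9.046539
t=8: π = [0.3225, 0.1650, 0.2001, 0.1637, 0.1486], E[r] = 1.5570, γ^t·E[r] = 0.670235, running G = 9.716775

G = 9.7168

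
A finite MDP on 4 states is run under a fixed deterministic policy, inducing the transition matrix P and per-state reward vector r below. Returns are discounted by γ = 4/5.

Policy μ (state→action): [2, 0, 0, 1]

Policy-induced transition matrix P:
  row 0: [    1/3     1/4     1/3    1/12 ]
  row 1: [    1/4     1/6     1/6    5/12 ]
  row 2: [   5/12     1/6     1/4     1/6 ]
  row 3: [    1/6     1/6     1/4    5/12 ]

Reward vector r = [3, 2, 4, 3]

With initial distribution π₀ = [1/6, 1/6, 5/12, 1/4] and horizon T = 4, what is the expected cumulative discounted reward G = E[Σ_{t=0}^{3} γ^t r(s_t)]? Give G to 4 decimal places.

G = 9.2397

t=0: π = [0.1667, 0.1667, 0.4167, 0.2500], E[r] = 3.2500, γ^t·E[r] = 3.250000, running G = 3.250000
t=1: π = [0.3125, 0.1806, 0.2500, 0.2569], E[r] = 3.0694, γ^t·E[r] = 2.455556, running G = 5.705556
t=2: π = [0.2963, 0.1927, 0.2610, 0.2500], E[r] = 3.0683, γ^t·E[r] = 1.963704, running G = 7.669259
t=3: π = [0.2974, 0.1914, 0.2586, 0.2527], E[r] = 3.0673, γ^t·E[r] = 1.570444, running G = 9.239704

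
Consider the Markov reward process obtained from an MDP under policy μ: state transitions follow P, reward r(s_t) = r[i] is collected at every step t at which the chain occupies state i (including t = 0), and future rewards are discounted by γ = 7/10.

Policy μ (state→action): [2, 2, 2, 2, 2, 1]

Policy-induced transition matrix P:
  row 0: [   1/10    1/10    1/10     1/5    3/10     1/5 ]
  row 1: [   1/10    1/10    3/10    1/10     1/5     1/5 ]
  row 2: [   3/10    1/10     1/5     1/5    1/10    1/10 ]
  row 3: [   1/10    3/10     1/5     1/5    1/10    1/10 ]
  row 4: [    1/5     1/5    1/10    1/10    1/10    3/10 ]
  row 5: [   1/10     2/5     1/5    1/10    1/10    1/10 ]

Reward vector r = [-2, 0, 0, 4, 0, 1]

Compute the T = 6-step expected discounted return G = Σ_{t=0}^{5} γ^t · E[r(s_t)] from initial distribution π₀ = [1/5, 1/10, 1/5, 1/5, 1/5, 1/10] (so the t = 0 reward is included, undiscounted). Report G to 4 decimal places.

t=0: π = [0.2000, 0.1000, 0.2000, 0.2000, 0.2000, 0.1000], E[r] = 0.5000, γ^t·E[r] = 0.500000, running G = 0.500000
t=1: π = [0.1600, 0.1900, 0.1700, 0.1600, 0.1500, 0.1700], E[r] = 0.4900, γ^t·E[r] = 0.343000, running G = 0.843000
t=2: π = [0.1490, 0.1980, 0.1880, 0.1490, 0.1510, 0.1650], E[r] = 0.4630, γ^t·E[r] = 0.226870, running G = 1.069870
t=3: π = [0.1527, 0.1944, 0.1898, 0.1486, 0.1496, 0.1649], E[r] = 0.4539, γ^t·E[r] = 0.155688, running G = 1.225558
t=4: π = [0.1529, 0.1942, 0.1892, 0.1491, 0.1500, 0.1646], E[r] = 0.4552, γ^t·E[r] = 0.109301, running G = 1.334858
t=5: π = [0.1528, 0.1942, 0.1891, 0.1491, 0.1500, 0.1647], E[r] = 0.4555, γ^t·E[r] = 0.076559, running G = 1.411418

G = 1.4114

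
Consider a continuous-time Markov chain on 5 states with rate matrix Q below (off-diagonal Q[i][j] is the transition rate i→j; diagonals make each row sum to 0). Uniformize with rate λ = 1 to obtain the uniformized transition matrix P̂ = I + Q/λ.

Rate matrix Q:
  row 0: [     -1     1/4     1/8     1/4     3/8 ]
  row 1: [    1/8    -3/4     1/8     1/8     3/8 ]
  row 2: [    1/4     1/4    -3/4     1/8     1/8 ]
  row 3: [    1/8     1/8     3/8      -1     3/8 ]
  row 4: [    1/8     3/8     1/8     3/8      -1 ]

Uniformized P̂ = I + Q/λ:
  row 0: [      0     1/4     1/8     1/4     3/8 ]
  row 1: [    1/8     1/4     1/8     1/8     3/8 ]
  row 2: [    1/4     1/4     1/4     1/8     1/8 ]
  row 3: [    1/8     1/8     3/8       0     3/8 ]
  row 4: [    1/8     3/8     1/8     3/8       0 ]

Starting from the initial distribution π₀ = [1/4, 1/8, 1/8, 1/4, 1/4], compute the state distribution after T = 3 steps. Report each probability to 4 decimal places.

π = [0.1326, 0.2566, 0.1941, 0.1775, 0.2393]

t=0: π = [0.2500, 0.1250, 0.1250, 0.2500, 0.2500]
t=1: π = [0.1094, 0.2500, 0.2031, 0.1875, 0.2500]
t=2: π = [0.1367, 0.2578, 0.1973, 0.1777, 0.2305]
t=3: π = [0.1326, 0.2566, 0.1941, 0.1775, 0.2393]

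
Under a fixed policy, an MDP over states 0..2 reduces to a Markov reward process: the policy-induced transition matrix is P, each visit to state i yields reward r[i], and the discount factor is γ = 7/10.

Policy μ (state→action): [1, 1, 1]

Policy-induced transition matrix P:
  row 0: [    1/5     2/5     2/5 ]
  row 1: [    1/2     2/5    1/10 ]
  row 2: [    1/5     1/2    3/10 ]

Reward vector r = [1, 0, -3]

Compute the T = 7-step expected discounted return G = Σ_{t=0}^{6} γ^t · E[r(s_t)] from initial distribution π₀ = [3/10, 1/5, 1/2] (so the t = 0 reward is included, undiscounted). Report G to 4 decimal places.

G = -2.1709

t=0: π = [0.3000, 0.2000, 0.5000], E[r] = -1.2000, γ^t·E[r] = -1.200000, running G = -1.200000
t=1: π = [0.2600, 0.4500, 0.2900], E[r] = -0.6100, γ^t·E[r] = -0.427000, running G = -1.627000
t=2: π = [0.3350, 0.4290, 0.2360], E[r] = -0.3730, γ^t·E[r] = -0.182770, running G = -1.809770
t=3: π = [0.3287, 0.4236, 0.2477], E[r] = -0.4144, γ^t·E[r] = -0.142139, running G = -1.951909
t=4: π = [0.3271, 0.4248, 0.2482], E[r] = -0.4174, γ^t·E[r] = -0.100211, running G = -2.052120
t=5: π = [0.3274, 0.4248, 0.2478], E[r] = -0.4158, γ^t·E[r] = -0.069889, running G = -2.122008
t=6: π = [0.3274, 0.4248, 0.2478], E[r] = -0.4159, γ^t·E[r] = -0.048930, running G = -2.170938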